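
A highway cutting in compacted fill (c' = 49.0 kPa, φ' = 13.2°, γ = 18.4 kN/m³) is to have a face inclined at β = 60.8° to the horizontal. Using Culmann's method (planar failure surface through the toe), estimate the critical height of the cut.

Culmann's analysis gives the critical failure plane at α_cr = (β + φ')/2 = (60.8 + 13.2)/2 = 37.0°, and the critical height
H_c = (4c'/γ) · sinβ cosφ' / [1 − cos(β − φ')]
    = (4·49.0/18.4) · sin60.8°·cos13.2° / [1 − cos(47.6°)]
    = 10.652 · 0.8729·0.9736 / [1 − 0.6743]
    = 10.652 · 0.8499 / 0.3257
    = 27.80 m

H_c = 27.80 m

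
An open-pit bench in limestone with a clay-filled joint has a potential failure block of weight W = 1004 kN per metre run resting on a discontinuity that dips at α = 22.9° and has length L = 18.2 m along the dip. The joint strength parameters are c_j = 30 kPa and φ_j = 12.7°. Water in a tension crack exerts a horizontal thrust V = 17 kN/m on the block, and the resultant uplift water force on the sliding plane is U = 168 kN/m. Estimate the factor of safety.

Resolving the block weight along and normal to the plane and applying the Mohr–Coulomb strength on the joint:
N' = W cosα − U − V sinα = 1004·cos22.9° − 168 − 17·sin22.9° = 750.3 kN/m
Driving force T = W sinα + V cosα = 1004·sin22.9° + 17·cos22.9° = 406.3 kN/m
Resisting force R = c_j·L + N'·tanφ_j = 30·18.2 + 750.3·tan12.7° = 546.0 + 169.1 = 715.1 kN/m
FS = R / T = 715.1 / 406.3 = 1.760

FS = 1.76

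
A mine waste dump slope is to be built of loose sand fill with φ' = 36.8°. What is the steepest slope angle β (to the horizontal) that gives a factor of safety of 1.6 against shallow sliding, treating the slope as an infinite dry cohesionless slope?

For an infinite dry cohesionless slope FS = tanφ'/tanβ, so tanβ = tanφ' / FS.
tanβ = tan36.8° / 1.6 = 0.7481 / 1.6 = 0.4676
β = arctan(0.4676) = 25.06°

β = 25.1°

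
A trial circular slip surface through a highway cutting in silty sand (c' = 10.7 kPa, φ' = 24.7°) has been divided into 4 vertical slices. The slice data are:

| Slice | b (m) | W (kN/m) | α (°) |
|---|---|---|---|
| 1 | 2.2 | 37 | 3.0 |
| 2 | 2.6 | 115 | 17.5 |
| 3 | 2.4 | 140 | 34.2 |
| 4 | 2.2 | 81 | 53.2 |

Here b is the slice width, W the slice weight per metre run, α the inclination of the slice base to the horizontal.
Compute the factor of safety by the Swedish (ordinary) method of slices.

FS = 1.48

Ordinary method of slices: FS = Σ[c'·Δl_i + (W_i cosα_i)·tanφ'] / Σ W_i sinα_i, with Δl_i = b_i / cosα_i.
Slice 1: Δl = 2.2/cos3.0° = 2.203 m; N'_1 = 37·cos3.0° = 36.9; c'Δl = 23.57; W sinα = 1.9
Slice 2: Δl = 2.6/cos17.5° = 2.726 m; N'_2 = 115·cos17.5° = 109.7; c'Δl = 29.17; W sinα = 34.6
Slice 3: Δl = 2.4/cos34.2° = 2.902 m; N'_3 = 140·cos34.2° = 115.8; c'Δl = 31.05; W sinα = 78.7
Slice 4: Δl = 2.2/cos53.2° = 3.673 m; N'_4 = 81·cos53.2° = 48.5; c'Δl = 39.30; W sinα = 64.9
Σc'Δl = 123.1 kN/m; ΣN' = 310.9 kN/m; ΣW sinα = 180.1 kN/m
Resisting = 123.1 + 310.9·tan24.7° = 123.1 + 143.0 = 266.1 kN/m
FS = 266.1 / 180.1 = 1.478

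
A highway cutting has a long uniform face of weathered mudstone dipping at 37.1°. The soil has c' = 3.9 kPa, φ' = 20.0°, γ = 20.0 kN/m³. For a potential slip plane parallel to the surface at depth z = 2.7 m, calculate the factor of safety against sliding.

FS = 0.63

For an infinite slope with a slip plane parallel to the surface (no pore pressure): FS = [c' + γz cos²β tanφ'] / [γz sinβ cosβ].
γz = 20.0·2.7 = 54.00 kN/m²
Numerator = 3.9 + 54.00·cos²37.1°·tan20.0° = 3.9 + 54.00·0.6361·0.3640 = 16.403 kPa
Denominator = 54.00·sin37.1°·cos37.1° = 54.00·0.6032·0.7976 = 25.980 kPa
FS = 16.403 / 25.980 = 0.631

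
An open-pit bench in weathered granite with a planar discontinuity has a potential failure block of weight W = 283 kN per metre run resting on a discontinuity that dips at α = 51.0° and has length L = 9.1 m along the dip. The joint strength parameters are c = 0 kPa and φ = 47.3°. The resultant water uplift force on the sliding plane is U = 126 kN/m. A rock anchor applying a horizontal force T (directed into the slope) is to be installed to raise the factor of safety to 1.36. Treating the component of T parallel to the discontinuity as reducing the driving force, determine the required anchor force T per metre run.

T = 143 kN/m

Resolving forces along and normal to the sliding plane, with the horizontal anchor force T adding T·sinα to the effective normal force and T·cosα acting up the plane against the driving force:
FS = [cL + (W cosα − U + T sinα) tanφ] / [W sinα − T cosα]
Without the anchor: N' = 52.1 kN/m, driving T_d = 219.9 kN/m, resisting R = 0·9.1 + 52.1·tan47.3° = 56.5 kN/m, FS = 0.26.
Setting FS = 1.36 and solving for T:
1.36·(219.9 − T cos51.0°) = 56.5 + T sin51.0°·tan47.3°
T·(sin51.0°·tan47.3° + 1.36·cos51.0°) = 1.36·219.9 − 56.5
T·(0.7771·1.0837 + 1.36·0.6293) = 299.1 − 56.5 = 242.7
T·1.6981 = 242.7
T = 142.9 kN/m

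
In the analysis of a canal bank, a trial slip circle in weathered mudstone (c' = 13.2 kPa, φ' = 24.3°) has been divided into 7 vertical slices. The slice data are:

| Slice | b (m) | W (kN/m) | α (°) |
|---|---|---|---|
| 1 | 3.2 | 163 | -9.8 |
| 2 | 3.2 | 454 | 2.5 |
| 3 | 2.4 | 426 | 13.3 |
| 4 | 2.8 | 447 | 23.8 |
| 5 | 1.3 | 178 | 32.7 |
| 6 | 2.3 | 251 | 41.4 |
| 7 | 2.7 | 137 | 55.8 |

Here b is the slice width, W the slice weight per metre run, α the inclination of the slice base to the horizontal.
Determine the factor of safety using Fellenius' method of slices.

FS = 1.73

Ordinary method of slices: FS = Σ[c'·Δl_i + (W_i cosα_i)·tanφ'] / Σ W_i sinα_i, with Δl_i = b_i / cosα_i.
Slice 1: Δl = 3.2/cos(-9.8°) = 3.247 m; N'_1 = 163·cos(-9.8°) = 160.6; c'Δl = 42.87; W sinα = -27.7
Slice 2: Δl = 3.2/cos2.5° = 3.203 m; N'_2 = 454·cos2.5° = 453.6; c'Δl = 42.28; W sinα = 19.8
Slice 3: Δl = 2.4/cos13.3° = 2.466 m; N'_3 = 426·cos13.3° = 414.6; c'Δl = 32.55; W sinα = 98.0
Slice 4: Δl = 2.8/cos23.8° = 3.060 m; N'_4 = 447·cos23.8° = 409.0; c'Δl = 40.40; W sinα = 180.4
Slice 5: Δl = 1.3/cos32.7° = 1.545 m; N'_5 = 178·cos32.7° = 149.8; c'Δl = 20.39; W sinα = 96.2
Slice 6: Δl = 2.3/cos41.4° = 3.066 m; N'_6 = 251·cos41.4° = 188.3; c'Δl = 40.47; W sinα = 166.0
Slice 7: Δl = 2.7/cos55.8° = 4.804 m; N'_7 = 137·cos55.8° = 77.0; c'Δl = 63.41; W sinα = 113.3
Σc'Δl = 282.4 kN/m; ΣN' = 1852.8 kN/m; ΣW sinα = 645.9 kN/m
Resisting = 282.4 + 1852.8·tan24.3° = 282.4 + 836.6 = 1118.9 kN/m
FS = 1118.9 / 645.9 = 1.732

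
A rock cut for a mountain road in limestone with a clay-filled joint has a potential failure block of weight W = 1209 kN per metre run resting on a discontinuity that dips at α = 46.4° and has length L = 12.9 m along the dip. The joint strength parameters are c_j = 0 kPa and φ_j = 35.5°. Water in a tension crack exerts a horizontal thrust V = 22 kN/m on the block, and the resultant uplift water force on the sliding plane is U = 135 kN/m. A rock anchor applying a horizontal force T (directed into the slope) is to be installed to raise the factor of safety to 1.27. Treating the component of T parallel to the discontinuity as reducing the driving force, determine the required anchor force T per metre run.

T = 463 kN/m

Resolving forces along and normal to the sliding plane, with the horizontal anchor force T adding T·sinα to the effective normal force and T·cosα acting up the plane against the driving force:
FS = [c_jL + (W cosα − U − V sinα + T sinα) tanφ_j] / [W sinα + V cosα − T cosα]
Without the anchor: N' = 682.8 kN/m, driving T_d = 890.7 kN/m, resisting R = 0·12.9 + 682.8·tan35.5° = 487.0 kN/m, FS = 0.55.
Setting FS = 1.27 and solving for T:
1.27·(890.7 − T cos46.4°) = 487.0 + T sin46.4°·tan35.5°
T·(sin46.4°·tan35.5° + 1.27·cos46.4°) = 1.27·890.7 − 487.0
T·(0.7242·0.7133 + 1.27·0.6896) = 1131.2 − 487.0 = 644.1
T·1.3924 = 644.1
T = 462.6 kN/m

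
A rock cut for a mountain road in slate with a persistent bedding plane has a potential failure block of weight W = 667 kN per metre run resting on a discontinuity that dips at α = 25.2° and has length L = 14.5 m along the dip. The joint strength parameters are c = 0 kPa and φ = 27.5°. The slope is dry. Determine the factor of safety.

FS = 1.11

Resolving the block weight along and normal to the plane and applying the Mohr–Coulomb strength on the joint:
N' = W cosα = 667·cos25.2° = 603.5 kN/m
Driving force T = W sinα = 667·sin25.2° = 284.0 kN/m
Resisting force R = c·L + N'·tanφ = 0·14.5 + 603.5·tan27.5° = 0.0 + 314.2 = 314.2 kN/m
FS = R / T = 314.2 / 284.0 = 1.106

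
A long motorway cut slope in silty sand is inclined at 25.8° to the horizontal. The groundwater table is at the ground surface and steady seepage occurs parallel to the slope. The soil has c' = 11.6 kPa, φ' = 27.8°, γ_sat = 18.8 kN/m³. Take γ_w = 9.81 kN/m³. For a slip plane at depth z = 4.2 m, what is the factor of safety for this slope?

With seepage parallel to the slope and the water table at the surface, the effective normal stress on the slip plane uses the buoyant unit weight γ' = γ_sat − γ_w while the driving shear stress uses γ_sat:
FS = [c' + γ' z cos²β tanφ'] / [γ_sat z sinβ cosβ]
γ' = 18.8 − 9.81 = 8.99 kN/m³
Numerator = 11.6 + 8.99·4.2·cos²25.8°·tan27.8° = 11.6 + 8.99·4.2·0.8106·0.5272 = 27.737 kPa
Denominator = 18.8·4.2·sin25.8°·cos25.8° = 18.8·4.2·0.4352·0.9003 = 30.940 kPa
FS = 27.737 / 30.940 = 0.896

FS = 0.90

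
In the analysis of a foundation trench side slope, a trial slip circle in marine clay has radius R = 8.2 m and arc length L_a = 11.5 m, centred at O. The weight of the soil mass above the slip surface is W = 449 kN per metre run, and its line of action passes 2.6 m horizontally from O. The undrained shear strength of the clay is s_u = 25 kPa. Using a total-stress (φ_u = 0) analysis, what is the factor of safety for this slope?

Taking moments about the centre O, the resisting moment is provided by the undrained shear strength acting along the arc:
M_R = s_u·L_a·R = 25·11.50·8.2 = 2357.5 kN·m/m
M_D = W·d = 449·2.6 = 1167.4 kN·m/m
FS = M_R / M_D = 2357.5 / 1167.4 = 2.019

FS = 2.02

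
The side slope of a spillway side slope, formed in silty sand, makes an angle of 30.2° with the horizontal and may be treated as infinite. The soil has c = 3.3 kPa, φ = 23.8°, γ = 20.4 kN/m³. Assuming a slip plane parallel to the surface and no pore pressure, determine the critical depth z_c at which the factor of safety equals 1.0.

Setting FS = 1.00 in FS = [c + γz cos²β tanφ] / [γz sinβ cosβ] and solving for z:
z = c / [γ cosβ (FS·sinβ − cosβ·tanφ)]
  = 3.3 / [20.4·cos30.2°·(1.00·sin30.2° − cos30.2°·tan23.8°)]
  = 3.3 / [20.4·0.8643·(1.00·0.5030 − 0.8643·0.4411)]
  = 3.3 / 2.1480 = 1.536 m

z_c = 1.54 m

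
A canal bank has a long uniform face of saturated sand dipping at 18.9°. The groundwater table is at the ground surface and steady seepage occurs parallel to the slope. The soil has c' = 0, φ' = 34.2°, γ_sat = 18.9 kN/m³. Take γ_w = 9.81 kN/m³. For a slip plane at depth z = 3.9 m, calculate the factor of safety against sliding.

With seepage parallel to the slope and the water table at the surface, the effective normal stress on the slip plane uses the buoyant unit weight γ' = γ_sat − γ_w while the driving shear stress uses γ_sat:
FS = [c' + γ' z cos²β tanφ'] / [γ_sat z sinβ cosβ]
(For c' = 0 this reduces to FS = (γ'/γ_sat)·tanφ'/tanβ.)
γ' = 18.9 − 9.81 = 9.09 kN/m³
Numerator = 0.0 + 9.09·3.9·cos²18.9°·tan34.2° = 0.0 + 9.09·3.9·0.8951·0.6796 = 21.565 kPa
Denominator = 18.9·3.9·sin18.9°·cos18.9° = 18.9·3.9·0.3239·0.9461 = 22.589 kPa
FS = 21.565 / 22.589 = 0.955

FS = 0.95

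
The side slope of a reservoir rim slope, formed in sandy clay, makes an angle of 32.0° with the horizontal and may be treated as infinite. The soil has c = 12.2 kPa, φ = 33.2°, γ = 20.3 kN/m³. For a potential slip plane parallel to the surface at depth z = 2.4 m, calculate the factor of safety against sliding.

For an infinite slope with a slip plane parallel to the surface (no pore pressure): FS = [c + γz cos²β tanφ] / [γz sinβ cosβ].
γz = 20.3·2.4 = 48.72 kN/m²
Numerator = 12.2 + 48.72·cos²32.0°·tan33.2° = 12.2 + 48.72·0.7192·0.6544 = 35.129 kPa
Denominator = 48.72·sin32.0°·cos32.0° = 48.72·0.5299·0.8480 = 21.895 kPa
FS = 35.129 / 21.895 = 1.604

FS = 1.60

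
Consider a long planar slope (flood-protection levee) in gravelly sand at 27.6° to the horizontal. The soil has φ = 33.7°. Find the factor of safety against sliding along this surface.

For a dry cohesionless infinite slope the factor of safety is FS = tanφ / tanβ.
FS = tan33.7° / tan27.6° = 0.6669 / 0.5228 = 1.276

FS = 1.28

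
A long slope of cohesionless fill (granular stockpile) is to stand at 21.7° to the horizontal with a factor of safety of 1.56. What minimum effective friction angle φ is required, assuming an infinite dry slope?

φ = 31.8°

FS = tanφ/tanβ ⇒ tanφ = FS · tanβ = 1.56 · tan21.7° = 0.6208
φ = arctan(0.6208) = 31.83°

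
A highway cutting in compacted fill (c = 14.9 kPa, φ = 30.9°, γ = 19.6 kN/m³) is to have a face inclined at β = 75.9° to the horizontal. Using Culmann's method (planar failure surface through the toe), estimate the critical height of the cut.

H_c = 8.64 m

Culmann's analysis gives the critical failure plane at α_cr = (β + φ)/2 = (75.9 + 30.9)/2 = 53.4°, and the critical height
H_c = (4c/γ) · sinβ cosφ / [1 − cos(β − φ)]
    = (4·14.9/19.6) · sin75.9°·cos30.9° / [1 − cos(45.0°)]
    = 3.041 · 0.9699·0.8581 / [1 − 0.7071]
    = 3.041 · 0.8322 / 0.2929
    = 8.64 m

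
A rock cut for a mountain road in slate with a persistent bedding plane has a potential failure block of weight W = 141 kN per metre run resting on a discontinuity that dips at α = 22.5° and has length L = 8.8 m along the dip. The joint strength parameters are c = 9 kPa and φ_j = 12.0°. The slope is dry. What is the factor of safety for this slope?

FS = 1.98

Resolving the block weight along and normal to the plane and applying the Mohr–Coulomb strength on the joint:
N' = W cosα = 141·cos22.5° = 130.3 kN/m
Driving force T = W sinα = 141·sin22.5° = 54.0 kN/m
Resisting force R = c·L + N'·tanφ_j = 9·8.8 + 130.3·tan12.0° = 79.2 + 27.7 = 106.9 kN/m
FS = R / T = 106.9 / 54.0 = 1.981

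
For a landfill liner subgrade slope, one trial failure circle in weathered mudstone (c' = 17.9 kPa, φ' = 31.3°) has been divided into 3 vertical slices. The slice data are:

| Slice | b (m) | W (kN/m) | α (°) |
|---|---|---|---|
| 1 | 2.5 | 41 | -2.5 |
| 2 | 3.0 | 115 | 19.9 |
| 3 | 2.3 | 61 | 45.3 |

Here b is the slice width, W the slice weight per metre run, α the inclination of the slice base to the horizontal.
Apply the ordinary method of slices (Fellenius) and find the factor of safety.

Ordinary method of slices: FS = Σ[c'·Δl_i + (W_i cosα_i)·tanφ'] / Σ W_i sinα_i, with Δl_i = b_i / cosα_i.
Slice 1: Δl = 2.5/cos(-2.5°) = 2.502 m; N'_1 = 41·cos(-2.5°) = 41.0; c'Δl = 44.79; W sinα = -1.8
Slice 2: Δl = 3.0/cos19.9° = 3.191 m; N'_2 = 115·cos19.9° = 108.1; c'Δl = 57.11; W sinα = 39.1
Slice 3: Δl = 2.3/cos45.3° = 3.270 m; N'_3 = 61·cos45.3° = 42.9; c'Δl = 58.53; W sinα = 43.4
Σc'Δl = 160.4 kN/m; ΣN' = 192.0 kN/m; ΣW sinα = 80.7 kN/m
Resisting = 160.4 + 192.0·tan31.3° = 160.4 + 116.7 = 277.2 kN/m
FS = 277.2 / 80.7 = 3.434

FS = 3.43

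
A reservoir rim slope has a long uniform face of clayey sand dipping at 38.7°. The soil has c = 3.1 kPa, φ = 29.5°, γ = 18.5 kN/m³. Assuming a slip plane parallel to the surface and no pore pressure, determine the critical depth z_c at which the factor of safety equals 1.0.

Setting FS = 1.00 in FS = [c + γz cos²β tanφ] / [γz sinβ cosβ] and solving for z:
z = c / [γ cosβ (FS·sinβ − cosβ·tanφ)]
  = 3.1 / [18.5·cos38.7°·(1.00·sin38.7° − cos38.7°·tan29.5°)]
  = 3.1 / [18.5·0.7804·(1.00·0.6252 − 0.7804·0.5658)]
  = 3.1 / 2.6522 = 1.169 m

z_c = 1.17 m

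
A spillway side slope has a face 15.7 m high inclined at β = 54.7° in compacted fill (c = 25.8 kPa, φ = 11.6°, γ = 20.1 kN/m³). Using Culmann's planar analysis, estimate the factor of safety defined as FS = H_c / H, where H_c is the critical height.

H_c = (4c/γ) · sinβ cosφ / [1 − cos(β − φ)]
    = (4·25.8/20.1) · sin54.7°·cos11.6° / [1 − cos43.1°]
    = 5.134 · 0.7995 / 0.2698 = 15.21 m
FS = H_c / H = 15.21 / 15.7 = 0.969

FS = 0.97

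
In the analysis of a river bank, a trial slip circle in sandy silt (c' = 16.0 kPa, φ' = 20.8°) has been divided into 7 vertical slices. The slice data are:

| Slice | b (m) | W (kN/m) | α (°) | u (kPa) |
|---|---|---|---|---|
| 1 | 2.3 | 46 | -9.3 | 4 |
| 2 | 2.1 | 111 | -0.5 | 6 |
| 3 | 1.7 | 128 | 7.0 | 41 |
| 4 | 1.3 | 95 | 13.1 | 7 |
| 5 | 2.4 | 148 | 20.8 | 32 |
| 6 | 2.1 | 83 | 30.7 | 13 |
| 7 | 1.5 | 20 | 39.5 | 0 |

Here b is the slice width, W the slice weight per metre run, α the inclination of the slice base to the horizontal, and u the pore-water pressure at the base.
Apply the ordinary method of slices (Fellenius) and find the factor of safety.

Ordinary method of slices: FS = Σ[c'·Δl_i + (W_i cosα_i − u_i·Δl_i)·tanφ'] / Σ W_i sinα_i, with Δl_i = b_i / cosα_i.
Slice 1: Δl = 2.3/cos(-9.3°) = 2.331 m; N'_1 = 46·cos(-9.3°) − 4·2.331 = 36.1; c'Δl = 37.29; W sinα = -7.4
Slice 2: Δl = 2.1/cos(-0.5°) = 2.100 m; N'_2 = 111·cos(-0.5°) − 6·2.100 = 98.4; c'Δl = 33.60; W sinα = -1.0
Slice 3: Δl = 1.7/cos7.0° = 1.713 m; N'_3 = 128·cos7.0° − 41·1.713 = 56.8; c'Δl = 27.40; W sinα = 15.6
Slice 4: Δl = 1.3/cos13.1° = 1.335 m; N'_4 = 95·cos13.1° − 7·1.335 = 83.2; c'Δl = 21.36; W sinα = 21.5
Slice 5: Δl = 2.4/cos20.8° = 2.567 m; N'_5 = 148·cos20.8° − 32·2.567 = 56.2; c'Δl = 41.08; W sinα = 52.6
Slice 6: Δl = 2.1/cos30.7° = 2.442 m; N'_6 = 83·cos30.7° − 13·2.442 = 39.6; c'Δl = 39.08; W sinα = 42.4
Slice 7: Δl = 1.5/cos39.5° = 1.944 m; N'_7 = 20·cos39.5° − 0·1.944 = 15.4; c'Δl = 31.10; W sinα = 12.7
Σc'Δl = 230.9 kN/m; ΣN' = 385.7 kN/m; ΣW sinα = 136.4 kN/m
Resisting = 230.9 + 385.7·tan20.8° = 230.9 + 146.5 = 377.4 kN/m
FS = 377.4 / 136.4 = 2.767

FS = 2.77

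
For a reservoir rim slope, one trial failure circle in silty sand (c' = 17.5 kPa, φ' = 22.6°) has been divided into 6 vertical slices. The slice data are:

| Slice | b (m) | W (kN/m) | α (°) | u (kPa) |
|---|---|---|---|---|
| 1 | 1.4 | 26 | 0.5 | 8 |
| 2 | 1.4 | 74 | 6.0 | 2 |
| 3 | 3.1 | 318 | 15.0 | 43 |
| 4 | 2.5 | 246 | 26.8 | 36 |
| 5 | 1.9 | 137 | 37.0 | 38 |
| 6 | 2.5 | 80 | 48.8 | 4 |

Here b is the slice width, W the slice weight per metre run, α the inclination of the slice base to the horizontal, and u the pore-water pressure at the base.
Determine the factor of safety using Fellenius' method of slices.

Ordinary method of slices: FS = Σ[c'·Δl_i + (W_i cosα_i − u_i·Δl_i)·tanφ'] / Σ W_i sinα_i, with Δl_i = b_i / cosα_i.
Slice 1: Δl = 1.4/cos0.5° = 1.400 m; N'_1 = 26·cos0.5° − 8·1.400 = 14.8; c'Δl = 24.50; W sinα = 0.2
Slice 2: Δl = 1.4/cos6.0° = 1.408 m; N'_2 = 74·cos6.0° − 2·1.408 = 70.8; c'Δl = 24.63; W sinα = 7.7
Slice 3: Δl = 3.1/cos15.0° = 3.209 m; N'_3 = 318·cos15.0° − 43·3.209 = 169.2; c'Δl = 56.16; W sinα = 82.3
Slice 4: Δl = 2.5/cos26.8° = 2.801 m; N'_4 = 246·cos26.8° − 36·2.801 = 118.7; c'Δl = 49.01; W sinα = 110.9
Slice 5: Δl = 1.9/cos37.0° = 2.379 m; N'_5 = 137·cos37.0° − 38·2.379 = 19.0; c'Δl = 41.63; W sinα = 82.4
Slice 6: Δl = 2.5/cos48.8° = 3.795 m; N'_6 = 80·cos48.8° − 4·3.795 = 37.5; c'Δl = 66.42; W sinα = 60.2
Σc'Δl = 262.4 kN/m; ΣN' = 430.0 kN/m; ΣW sinα = 343.8 kN/m
Resisting = 262.4 + 430.0·tan22.6° = 262.4 + 179.0 = 441.4 kN/m
FS = 441.4 / 343.8 = 1.284

FS = 1.28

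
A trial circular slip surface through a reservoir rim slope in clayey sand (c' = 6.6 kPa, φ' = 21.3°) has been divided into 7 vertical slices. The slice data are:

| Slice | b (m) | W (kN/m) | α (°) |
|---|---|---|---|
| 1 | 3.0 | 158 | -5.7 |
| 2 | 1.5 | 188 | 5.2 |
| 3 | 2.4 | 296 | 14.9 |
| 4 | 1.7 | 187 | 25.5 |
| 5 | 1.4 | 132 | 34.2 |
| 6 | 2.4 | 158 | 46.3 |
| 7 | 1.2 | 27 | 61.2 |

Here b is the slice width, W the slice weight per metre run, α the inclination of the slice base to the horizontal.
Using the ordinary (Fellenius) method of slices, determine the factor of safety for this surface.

FS = 1.38

Ordinary method of slices: FS = Σ[c'·Δl_i + (W_i cosα_i)·tanφ'] / Σ W_i sinα_i, with Δl_i = b_i / cosα_i.
Slice 1: Δl = 3.0/cos(-5.7°) = 3.015 m; N'_1 = 158·cos(-5.7°) = 157.2; c'Δl = 19.90; W sinα = -15.7
Slice 2: Δl = 1.5/cos5.2° = 1.506 m; N'_2 = 188·cos5.2° = 187.2; c'Δl = 9.94; W sinα = 17.0
Slice 3: Δl = 2.4/cos14.9° = 2.484 m; N'_3 = 296·cos14.9° = 286.0; c'Δl = 16.39; W sinα = 76.1
Slice 4: Δl = 1.7/cos25.5° = 1.883 m; N'_4 = 187·cos25.5° = 168.8; c'Δl = 12.43; W sinα = 80.5
Slice 5: Δl = 1.4/cos34.2° = 1.693 m; N'_5 = 132·cos34.2° = 109.2; c'Δl = 11.17; W sinα = 74.2
Slice 6: Δl = 2.4/cos46.3° = 3.474 m; N'_6 = 158·cos46.3° = 109.2; c'Δl = 22.93; W sinα = 114.2
Slice 7: Δl = 1.2/cos61.2° = 2.491 m; N'_7 = 27·cos61.2° = 13.0; c'Δl = 16.44; W sinα = 23.7
Σc'Δl = 109.2 kN/m; ΣN' = 1030.6 kN/m; ΣW sinα = 370.0 kN/m
Resisting = 109.2 + 1030.6·tan21.3° = 109.2 + 401.8 = 511.0 kN/m
FS = 511.0 / 370.0 = 1.381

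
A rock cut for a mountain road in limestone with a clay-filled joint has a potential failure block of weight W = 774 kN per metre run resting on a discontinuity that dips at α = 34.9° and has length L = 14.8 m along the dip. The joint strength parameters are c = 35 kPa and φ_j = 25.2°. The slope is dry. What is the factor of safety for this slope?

Resolving the block weight along and normal to the plane and applying the Mohr–Coulomb strength on the joint:
N' = W cosα = 774·cos34.9° = 634.8 kN/m
Driving force T = W sinα = 774·sin34.9° = 442.8 kN/m
Resisting force R = c·L + N'·tanφ_j = 35·14.8 + 634.8·tan25.2° = 518.0 + 298.7 = 816.7 kN/m
FS = R / T = 816.7 / 442.8 = 1.844

FS = 1.84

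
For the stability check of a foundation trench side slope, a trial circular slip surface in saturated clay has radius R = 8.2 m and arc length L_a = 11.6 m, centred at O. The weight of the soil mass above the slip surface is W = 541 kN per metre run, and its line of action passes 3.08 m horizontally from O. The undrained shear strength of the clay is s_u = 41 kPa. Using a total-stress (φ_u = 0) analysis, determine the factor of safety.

Taking moments about the centre O, the resisting moment is provided by the undrained shear strength acting along the arc:
M_R = s_u·L_a·R = 41·11.60·8.2 = 3899.9 kN·m/m
M_D = W·d = 541·3.08 = 1666.3 kN·m/m
FS = M_R / M_D = 3899.9 / 1666.3 = 2.340

FS = 2.34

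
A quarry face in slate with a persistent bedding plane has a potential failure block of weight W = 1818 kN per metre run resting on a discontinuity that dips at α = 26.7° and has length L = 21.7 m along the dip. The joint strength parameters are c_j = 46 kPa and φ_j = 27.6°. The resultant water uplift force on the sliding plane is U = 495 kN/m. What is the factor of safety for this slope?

Resolving the block weight along and normal to the plane and applying the Mohr–Coulomb strength on the joint:
N' = W cosα − U = 1818·cos26.7° − 495 = 1129.1 kN/m
Driving force T = W sinα = 1818·sin26.7° = 816.9 kN/m
Resisting force R = c_j·L + N'·tanφ_j = 46·21.7 + 1129.1·tan27.6° = 998.2 + 590.3 = 1588.5 kN/m
FS = R / T = 1588.5 / 816.9 = 1.945

FS = 1.94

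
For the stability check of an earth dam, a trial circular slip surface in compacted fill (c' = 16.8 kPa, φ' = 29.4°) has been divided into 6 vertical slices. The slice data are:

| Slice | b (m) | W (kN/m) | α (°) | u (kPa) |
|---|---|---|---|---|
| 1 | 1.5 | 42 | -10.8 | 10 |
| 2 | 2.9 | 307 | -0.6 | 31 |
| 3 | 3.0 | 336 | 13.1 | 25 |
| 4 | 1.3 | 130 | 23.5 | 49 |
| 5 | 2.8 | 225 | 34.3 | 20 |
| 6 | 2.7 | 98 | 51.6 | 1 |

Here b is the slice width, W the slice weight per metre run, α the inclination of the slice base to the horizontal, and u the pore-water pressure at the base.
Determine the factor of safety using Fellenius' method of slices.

FS = 2.14

Ordinary method of slices: FS = Σ[c'·Δl_i + (W_i cosα_i − u_i·Δl_i)·tanφ'] / Σ W_i sinα_i, with Δl_i = b_i / cosα_i.
Slice 1: Δl = 1.5/cos(-10.8°) = 1.527 m; N'_1 = 42·cos(-10.8°) − 10·1.527 = 26.0; c'Δl = 25.65; W sinα = -7.9
Slice 2: Δl = 2.9/cos(-0.6°) = 2.900 m; N'_2 = 307·cos(-0.6°) − 31·2.900 = 217.1; c'Δl = 48.72; W sinα = -3.2
Slice 3: Δl = 3.0/cos13.1° = 3.080 m; N'_3 = 336·cos13.1° − 25·3.080 = 250.3; c'Δl = 51.75; W sinα = 76.2
Slice 4: Δl = 1.3/cos23.5° = 1.418 m; N'_4 = 130·cos23.5° − 49·1.418 = 49.8; c'Δl = 23.82; W sinα = 51.8
Slice 5: Δl = 2.8/cos34.3° = 3.389 m; N'_5 = 225·cos34.3° − 20·3.389 = 118.1; c'Δl = 56.94; W sinα = 126.8
Slice 6: Δl = 2.7/cos51.6° = 4.347 m; N'_6 = 98·cos51.6° − 1·4.347 = 56.5; c'Δl = 73.03; W sinα = 76.8
Σc'Δl = 279.9 kN/m; ΣN' = 717.7 kN/m; ΣW sinα = 320.5 kN/m
Resisting = 279.9 + 717.7·tan29.4° = 279.9 + 404.4 = 684.3 kN/m
FS = 684.3 / 320.5 = 2.135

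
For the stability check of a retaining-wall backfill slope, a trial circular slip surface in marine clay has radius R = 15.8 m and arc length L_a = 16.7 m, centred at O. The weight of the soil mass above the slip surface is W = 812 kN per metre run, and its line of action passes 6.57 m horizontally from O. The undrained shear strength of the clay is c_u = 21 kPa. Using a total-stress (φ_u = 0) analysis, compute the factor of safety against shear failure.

FS = 1.04

Taking moments about the centre O, the resisting moment is provided by the undrained shear strength acting along the arc:
M_R = c_u·L_a·R = 21·16.70·15.8 = 5541.1 kN·m/m
M_D = W·d = 812·6.57 = 5334.8 kN·m/m
FS = M_R / M_D = 5541.1 / 5334.8 = 1.039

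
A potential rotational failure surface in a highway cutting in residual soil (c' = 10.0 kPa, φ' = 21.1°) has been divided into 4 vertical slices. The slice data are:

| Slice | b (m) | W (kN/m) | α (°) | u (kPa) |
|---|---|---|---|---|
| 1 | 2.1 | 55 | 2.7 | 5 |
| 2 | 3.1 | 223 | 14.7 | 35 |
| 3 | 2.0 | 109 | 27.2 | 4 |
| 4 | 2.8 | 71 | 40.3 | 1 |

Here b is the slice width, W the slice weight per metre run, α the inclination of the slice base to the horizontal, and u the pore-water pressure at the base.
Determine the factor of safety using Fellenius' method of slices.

FS = 1.44

Ordinary method of slices: FS = Σ[c'·Δl_i + (W_i cosα_i − u_i·Δl_i)·tanφ'] / Σ W_i sinα_i, with Δl_i = b_i / cosα_i.
Slice 1: Δl = 2.1/cos2.7° = 2.102 m; N'_1 = 55·cos2.7° − 5·2.102 = 44.4; c'Δl = 21.02; W sinα = 2.6
Slice 2: Δl = 3.1/cos14.7° = 3.205 m; N'_2 = 223·cos14.7° − 35·3.205 = 103.5; c'Δl = 32.05; W sinα = 56.6
Slice 3: Δl = 2.0/cos27.2° = 2.249 m; N'_3 = 109·cos27.2° − 4·2.249 = 88.0; c'Δl = 22.49; W sinα = 49.8
Slice 4: Δl = 2.8/cos40.3° = 3.671 m; N'_4 = 71·cos40.3° − 1·3.671 = 50.5; c'Δl = 36.71; W sinα = 45.9
Σc'Δl = 112.3 kN/m; ΣN' = 286.4 kN/m; ΣW sinα = 154.9 kN/m
Resisting = 112.3 + 286.4·tan21.1° = 112.3 + 110.5 = 222.8 kN/m
FS = 222.8 / 154.9 = 1.438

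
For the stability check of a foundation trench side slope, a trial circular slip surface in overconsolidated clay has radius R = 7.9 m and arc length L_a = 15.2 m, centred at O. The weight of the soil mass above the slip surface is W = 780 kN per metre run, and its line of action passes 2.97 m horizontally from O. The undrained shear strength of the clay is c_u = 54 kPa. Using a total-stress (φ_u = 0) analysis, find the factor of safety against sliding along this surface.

Taking moments about the centre O, the resisting moment is provided by the undrained shear strength acting along the arc:
M_R = c_u·L_a·R = 54·15.20·7.9 = 6484.3 kN·m/m
M_D = W·d = 780·2.97 = 2316.6 kN·m/m
FS = M_R / M_D = 6484.3 / 2316.6 = 2.799

FS = 2.80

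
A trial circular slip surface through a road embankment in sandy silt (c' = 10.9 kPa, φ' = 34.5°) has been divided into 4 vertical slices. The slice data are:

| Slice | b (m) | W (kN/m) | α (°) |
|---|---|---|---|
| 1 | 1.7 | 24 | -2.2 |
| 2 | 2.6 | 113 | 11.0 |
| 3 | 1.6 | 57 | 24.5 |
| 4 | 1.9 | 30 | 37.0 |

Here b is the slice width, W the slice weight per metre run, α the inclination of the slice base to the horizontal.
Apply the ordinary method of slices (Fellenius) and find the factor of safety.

FS = 3.81

Ordinary method of slices: FS = Σ[c'·Δl_i + (W_i cosα_i)·tanφ'] / Σ W_i sinα_i, with Δl_i = b_i / cosα_i.
Slice 1: Δl = 1.7/cos(-2.2°) = 1.701 m; N'_1 = 24·cos(-2.2°) = 24.0; c'Δl = 18.54; W sinα = -0.9
Slice 2: Δl = 2.6/cos11.0° = 2.649 m; N'_2 = 113·cos11.0° = 110.9; c'Δl = 28.87; W sinα = 21.6
Slice 3: Δl = 1.6/cos24.5° = 1.758 m; N'_3 = 57·cos24.5° = 51.9; c'Δl = 19.17; W sinα = 23.6
Slice 4: Δl = 1.9/cos37.0° = 2.379 m; N'_4 = 30·cos37.0° = 24.0; c'Δl = 25.93; W sinα = 18.1
Σc'Δl = 92.5 kN/m; ΣN' = 210.7 kN/m; ΣW sinα = 62.3 kN/m
Resisting = 92.5 + 210.7·tan34.5° = 92.5 + 144.8 = 237.3 kN/m
FS = 237.3 / 62.3 = 3.808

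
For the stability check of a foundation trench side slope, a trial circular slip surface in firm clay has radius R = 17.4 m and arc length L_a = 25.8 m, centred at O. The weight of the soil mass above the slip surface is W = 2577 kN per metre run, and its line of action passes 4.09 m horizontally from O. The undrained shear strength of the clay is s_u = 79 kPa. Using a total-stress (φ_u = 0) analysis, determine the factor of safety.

Taking moments about the centre O, the resisting moment is provided by the undrained shear strength acting along the arc:
M_R = s_u·L_a·R = 79·25.80·17.4 = 35464.7 kN·m/m
M_D = W·d = 2577·4.09 = 10539.9 kN·m/m
FS = M_R / M_D = 35464.7 / 10539.9 = 3.365

FS = 3.36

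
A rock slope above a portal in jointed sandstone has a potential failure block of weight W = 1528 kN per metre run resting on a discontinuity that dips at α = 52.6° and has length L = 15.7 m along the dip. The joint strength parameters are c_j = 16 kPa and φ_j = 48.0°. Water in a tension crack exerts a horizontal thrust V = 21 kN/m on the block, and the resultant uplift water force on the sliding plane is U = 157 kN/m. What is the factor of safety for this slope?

Resolving the block weight along and normal to the plane and applying the Mohr–Coulomb strength on the joint:
N' = W cosα − U − V sinα = 1528·cos52.6° − 157 − 21·sin52.6° = 754.4 kN/m
Driving force T = W sinα + V cosα = 1528·sin52.6° + 21·cos52.6° = 1226.6 kN/m
Resisting force R = c_j·L + N'·tanφ_j = 16·15.7 + 754.4·tan48.0° = 251.2 + 837.8 = 1089.0 kN/m
FS = R / T = 1089.0 / 1226.6 = 0.888

FS = 0.89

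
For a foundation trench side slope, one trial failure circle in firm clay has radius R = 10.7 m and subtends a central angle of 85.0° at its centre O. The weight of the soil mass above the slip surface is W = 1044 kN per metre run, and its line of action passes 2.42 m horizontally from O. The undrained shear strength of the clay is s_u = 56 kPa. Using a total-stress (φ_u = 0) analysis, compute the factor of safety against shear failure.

Taking moments about the centre O, the resisting moment is provided by the undrained shear strength acting along the arc:
Arc length L_a = R·θ = 10.7·(85.0°·π/180) = 10.7·1.4835 = 15.87 m
M_R = s_u·L_a·R = 56·15.87·10.7 = 9511.6 kN·m/m
M_D = W·d = 1044·2.42 = 2526.5 kN·m/m
FS = M_R / M_D = 9511.6 / 2526.5 = 3.765

FS = 3.76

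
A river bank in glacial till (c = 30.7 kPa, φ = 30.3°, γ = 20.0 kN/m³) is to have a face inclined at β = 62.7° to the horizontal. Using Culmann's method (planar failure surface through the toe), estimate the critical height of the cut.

H_c = 30.26 m

Culmann's analysis gives the critical failure plane at α_cr = (β + φ)/2 = (62.7 + 30.3)/2 = 46.5°, and the critical height
H_c = (4c/γ) · sinβ cosφ / [1 − cos(β − φ)]
    = (4·30.7/20.0) · sin62.7°·cos30.3° / [1 − cos(32.4°)]
    = 6.140 · 0.8886·0.8634 / [1 − 0.8443]
    = 6.140 · 0.7672 / 0.1557
    = 30.26 m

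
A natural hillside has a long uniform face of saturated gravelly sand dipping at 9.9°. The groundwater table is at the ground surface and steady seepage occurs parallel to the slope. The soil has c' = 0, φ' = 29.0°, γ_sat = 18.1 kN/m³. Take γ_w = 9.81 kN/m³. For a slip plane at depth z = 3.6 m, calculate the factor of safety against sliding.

With seepage parallel to the slope and the water table at the surface, the effective normal stress on the slip plane uses the buoyant unit weight γ' = γ_sat − γ_w while the driving shear stress uses γ_sat:
FS = [c' + γ' z cos²β tanφ'] / [γ_sat z sinβ cosβ]
(For c' = 0 this reduces to FS = (γ'/γ_sat)·tanφ'/tanβ.)
γ' = 18.1 − 9.81 = 8.29 kN/m³
Numerator = 0.0 + 8.29·3.6·cos²9.9°·tan29.0° = 0.0 + 8.29·3.6·0.9704·0.5543 = 16.054 kPa
Denominator = 18.1·3.6·sin9.9°·cos9.9° = 18.1·3.6·0.1719·0.9851 = 11.036 kPa
FS = 16.054 / 11.036 = 1.455

FS = 1.45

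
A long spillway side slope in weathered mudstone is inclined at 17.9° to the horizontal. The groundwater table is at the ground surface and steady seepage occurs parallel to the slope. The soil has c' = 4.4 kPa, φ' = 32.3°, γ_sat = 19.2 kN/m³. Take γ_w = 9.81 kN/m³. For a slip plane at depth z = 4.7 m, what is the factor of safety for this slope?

FS = 1.12

With seepage parallel to the slope and the water table at the surface, the effective normal stress on the slip plane uses the buoyant unit weight γ' = γ_sat − γ_w while the driving shear stress uses γ_sat:
FS = [c' + γ' z cos²β tanφ'] / [γ_sat z sinβ cosβ]
γ' = 19.2 − 9.81 = 9.39 kN/m³
Numerator = 4.4 + 9.39·4.7·cos²17.9°·tan32.3° = 4.4 + 9.39·4.7·0.9055·0.6322 = 29.664 kPa
Denominator = 19.2·4.7·sin17.9°·cos17.9° = 19.2·4.7·0.3074·0.9516 = 26.393 kPa
FS = 29.664 / 26.393 = 1.124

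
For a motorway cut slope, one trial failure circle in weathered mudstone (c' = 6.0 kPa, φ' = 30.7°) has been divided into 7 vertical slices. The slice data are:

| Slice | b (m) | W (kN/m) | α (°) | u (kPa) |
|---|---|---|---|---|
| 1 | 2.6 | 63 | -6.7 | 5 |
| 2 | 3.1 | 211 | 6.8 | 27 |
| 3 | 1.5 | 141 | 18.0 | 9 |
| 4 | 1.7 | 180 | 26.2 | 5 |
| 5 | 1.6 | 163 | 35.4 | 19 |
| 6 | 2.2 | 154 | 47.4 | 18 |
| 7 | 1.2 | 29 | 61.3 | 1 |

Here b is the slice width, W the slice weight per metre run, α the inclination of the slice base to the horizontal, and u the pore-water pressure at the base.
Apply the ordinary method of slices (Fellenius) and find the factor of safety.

Ordinary method of slices: FS = Σ[c'·Δl_i + (W_i cosα_i − u_i·Δl_i)·tanφ'] / Σ W_i sinα_i, with Δl_i = b_i / cosα_i.
Slice 1: Δl = 2.6/cos(-6.7°) = 2.618 m; N'_1 = 63·cos(-6.7°) − 5·2.618 = 49.5; c'Δl = 15.71; W sinα = -7.4
Slice 2: Δl = 3.1/cos6.8° = 3.122 m; N'_2 = 211·cos6.8° − 27·3.122 = 125.2; c'Δl = 18.73; W sinα = 25.0
Slice 3: Δl = 1.5/cos18.0° = 1.577 m; N'_3 = 141·cos18.0° − 9·1.577 = 119.9; c'Δl = 9.46; W sinα = 43.6
Slice 4: Δl = 1.7/cos26.2° = 1.895 m; N'_4 = 180·cos26.2° − 5·1.895 = 152.0; c'Δl = 11.37; W sinα = 79.5
Slice 5: Δl = 1.6/cos35.4° = 1.963 m; N'_5 = 163·cos35.4° − 19·1.963 = 95.6; c'Δl = 11.78; W sinα = 94.4
Slice 6: Δl = 2.2/cos47.4° = 3.250 m; N'_6 = 154·cos47.4° − 18·3.250 = 45.7; c'Δl = 19.50; W sinα = 113.4
Slice 7: Δl = 1.2/cos61.3° = 2.499 m; N'_7 = 29·cos61.3° − 1·2.499 = 11.4; c'Δl = 14.99; W sinα = 25.4
Σc'Δl = 101.5 kN/m; ΣN' = 599.4 kN/m; ΣW sinα = 373.9 kN/m
Resisting = 101.5 + 599.4·tan30.7° = 101.5 + 355.9 = 457.4 kN/m
FS = 457.4 / 373.9 = 1.223

FS = 1.22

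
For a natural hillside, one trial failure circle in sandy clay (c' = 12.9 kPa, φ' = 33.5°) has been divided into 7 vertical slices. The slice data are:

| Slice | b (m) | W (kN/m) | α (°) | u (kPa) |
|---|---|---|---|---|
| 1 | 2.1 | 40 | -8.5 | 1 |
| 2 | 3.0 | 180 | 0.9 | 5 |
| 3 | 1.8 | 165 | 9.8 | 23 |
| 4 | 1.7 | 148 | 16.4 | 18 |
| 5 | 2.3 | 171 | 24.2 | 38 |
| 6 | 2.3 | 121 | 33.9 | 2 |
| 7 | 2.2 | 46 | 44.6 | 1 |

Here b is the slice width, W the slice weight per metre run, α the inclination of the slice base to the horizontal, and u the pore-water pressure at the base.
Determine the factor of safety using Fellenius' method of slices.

FS = 2.66

Ordinary method of slices: FS = Σ[c'·Δl_i + (W_i cosα_i − u_i·Δl_i)·tanφ'] / Σ W_i sinα_i, with Δl_i = b_i / cosα_i.
Slice 1: Δl = 2.1/cos(-8.5°) = 2.123 m; N'_1 = 40·cos(-8.5°) − 1·2.123 = 37.4; c'Δl = 27.39; W sinα = -5.9
Slice 2: Δl = 3.0/cos0.9° = 3.000 m; N'_2 = 180·cos0.9° − 5·3.000 = 165.0; c'Δl = 38.70; W sinα = 2.8
Slice 3: Δl = 1.8/cos9.8° = 1.827 m; N'_3 = 165·cos9.8° − 23·1.827 = 120.6; c'Δl = 23.56; W sinα = 28.1
Slice 4: Δl = 1.7/cos16.4° = 1.772 m; N'_4 = 148·cos16.4° − 18·1.772 = 110.1; c'Δl = 22.86; W sinα = 41.8
Slice 5: Δl = 2.3/cos24.2° = 2.522 m; N'_5 = 171·cos24.2° − 38·2.522 = 60.2; c'Δl = 32.53; W sinα = 70.1
Slice 6: Δl = 2.3/cos33.9° = 2.771 m; N'_6 = 121·cos33.9° − 2·2.771 = 94.9; c'Δl = 35.75; W sinα = 67.5
Slice 7: Δl = 2.2/cos44.6° = 3.090 m; N'_7 = 46·cos44.6° − 1·3.090 = 29.7; c'Δl = 39.86; W sinα = 32.3
Σc'Δl = 220.7 kN/m; ΣN' = 617.8 kN/m; ΣW sinα = 236.7 kN/m
Resisting = 220.7 + 617.8·tan33.5° = 220.7 + 408.9 = 629.6 kN/m
FS = 629.6 / 236.7 = 2.660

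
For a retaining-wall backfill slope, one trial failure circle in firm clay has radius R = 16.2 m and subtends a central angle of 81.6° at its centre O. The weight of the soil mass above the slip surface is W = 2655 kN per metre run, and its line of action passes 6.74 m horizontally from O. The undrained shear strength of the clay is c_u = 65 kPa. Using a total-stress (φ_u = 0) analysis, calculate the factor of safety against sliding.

FS = 1.36

Taking moments about the centre O, the resisting moment is provided by the undrained shear strength acting along the arc:
Arc length L_a = R·θ = 16.2·(81.6°·π/180) = 16.2·1.4242 = 23.07 m
M_R = c_u·L_a·R = 65·23.07·16.2 = 24294.7 kN·m/m
M_D = W·d = 2655·6.74 = 17894.7 kN·m/m
FS = M_R / M_D = 24294.7 / 17894.7 = 1.358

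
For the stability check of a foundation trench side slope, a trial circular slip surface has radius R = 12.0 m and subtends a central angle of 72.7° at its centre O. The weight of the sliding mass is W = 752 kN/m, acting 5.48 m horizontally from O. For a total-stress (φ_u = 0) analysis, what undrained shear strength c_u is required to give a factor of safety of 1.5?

FS = c_u·L_a·R / (W·d), so c_u = FS·W·d / (L_a·R).
Arc length L_a = R·θ = 12.0·(72.7°·π/180) = 12.0·1.2689 = 15.23 m
c_u = 1.5·752·5.48 / (15.23·12.0) = 6181.4 / 182.72 = 33.83 kPa

c_u = 33.8 kPa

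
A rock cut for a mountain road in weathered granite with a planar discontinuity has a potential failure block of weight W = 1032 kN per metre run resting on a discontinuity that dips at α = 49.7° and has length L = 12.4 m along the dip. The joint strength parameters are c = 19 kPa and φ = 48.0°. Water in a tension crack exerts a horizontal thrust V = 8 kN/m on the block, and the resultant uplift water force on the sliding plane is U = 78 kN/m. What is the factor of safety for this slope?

Resolving the block weight along and normal to the plane and applying the Mohr–Coulomb strength on the joint:
N' = W cosα − U − V sinα = 1032·cos49.7° − 78 − 8·sin49.7° = 583.4 kN/m
Driving force T = W sinα + V cosα = 1032·sin49.7° + 8·cos49.7° = 792.2 kN/m
Resisting force R = c·L + N'·tanφ = 19·12.4 + 583.4·tan48.0° = 235.6 + 647.9 = 883.5 kN/m
FS = R / T = 883.5 / 792.2 = 1.115

FS = 1.12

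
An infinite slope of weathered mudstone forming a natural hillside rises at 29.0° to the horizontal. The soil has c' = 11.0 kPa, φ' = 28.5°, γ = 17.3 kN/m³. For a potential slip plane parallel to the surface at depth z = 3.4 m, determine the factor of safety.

FS = 1.42

For an infinite slope with a slip plane parallel to the surface (no pore pressure): FS = [c' + γz cos²β tanφ'] / [γz sinβ cosβ].
γz = 17.3·3.4 = 58.82 kN/m²
Numerator = 11.0 + 58.82·cos²29.0°·tan28.5° = 11.0 + 58.82·0.7650·0.5430 = 35.430 kPa
Denominator = 58.82·sin29.0°·cos29.0° = 58.82·0.4848·0.8746 = 24.941 kPa
FS = 35.430 / 24.941 = 1.421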